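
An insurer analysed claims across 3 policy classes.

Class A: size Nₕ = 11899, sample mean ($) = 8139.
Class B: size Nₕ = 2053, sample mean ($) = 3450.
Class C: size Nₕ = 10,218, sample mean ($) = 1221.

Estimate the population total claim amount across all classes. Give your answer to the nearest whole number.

Population total = Σ Nₕ·x̄ₕ (each stratum's size times its mean).
11899·8139 + 2053·3450 + 10218·1221 = 96845961 + 7082850 + 12476178 = 116404989.

116404989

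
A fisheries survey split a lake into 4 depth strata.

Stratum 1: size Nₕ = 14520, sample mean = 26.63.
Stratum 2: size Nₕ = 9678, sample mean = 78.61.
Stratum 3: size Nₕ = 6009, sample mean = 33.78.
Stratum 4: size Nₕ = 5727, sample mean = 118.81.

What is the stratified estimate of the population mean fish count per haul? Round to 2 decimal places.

56.52

x̄_st = (Σ Nₕx̄ₕ) / (Σ Nₕ) = (14520·26.63 + 9678·78.61 + 6009·33.78 + 5727·118.81) / 35934
= 2030864.07 / 35934 = 56.5165... → 56.52.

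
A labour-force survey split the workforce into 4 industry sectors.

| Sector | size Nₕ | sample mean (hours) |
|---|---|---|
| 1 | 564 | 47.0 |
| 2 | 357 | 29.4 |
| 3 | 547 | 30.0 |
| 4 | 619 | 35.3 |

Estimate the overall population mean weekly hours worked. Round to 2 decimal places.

36.06

N = 564 + 357 + 547 + 619 = 2087.
Overall mean = Σ (Nₕ/N)·x̄ₕ — weight by population share, not a simple average.
Σ Nₕx̄ₕ = 564·47.0 + 357·29.4 + 547·30.0 + 619·35.3 = 26508 + 10495.8 + 16410 + 21850.7 = 75264.5.
Divide by N: 75264.5 / 2087 = 36.0635... → 36.06.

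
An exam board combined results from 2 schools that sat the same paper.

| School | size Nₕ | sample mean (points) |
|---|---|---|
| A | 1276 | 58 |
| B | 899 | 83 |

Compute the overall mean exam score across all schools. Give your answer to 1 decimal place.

68.3

N = 2175; weights Wₕ = Nₕ/N = (0.5867, 0.4133).
x̄_st = Σ Wₕ·x̄ₕ = 0.5867·58 + 0.4133·83 ≈ 68.333...
→ 68.3.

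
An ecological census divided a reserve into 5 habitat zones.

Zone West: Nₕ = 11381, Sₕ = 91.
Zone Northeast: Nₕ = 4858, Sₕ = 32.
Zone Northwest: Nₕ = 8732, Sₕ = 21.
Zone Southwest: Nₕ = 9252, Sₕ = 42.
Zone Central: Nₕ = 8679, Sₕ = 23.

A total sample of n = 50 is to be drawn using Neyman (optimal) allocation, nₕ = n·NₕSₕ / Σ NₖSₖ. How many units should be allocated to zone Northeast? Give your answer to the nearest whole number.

West: NₕSₕ = 11381·91 = 1035671
Northeast: NₕSₕ = 4858·32 = 155456
Northwest: NₕSₕ = 8732·21 = 183372
Southwest: NₕSₕ = 9252·42 = 388584
Central: NₕSₕ = 8679·23 = 199617
Σ NₕSₕ = 1962700.
n_Northeast = 50·155456/1962700 = 3.960... → 4.

4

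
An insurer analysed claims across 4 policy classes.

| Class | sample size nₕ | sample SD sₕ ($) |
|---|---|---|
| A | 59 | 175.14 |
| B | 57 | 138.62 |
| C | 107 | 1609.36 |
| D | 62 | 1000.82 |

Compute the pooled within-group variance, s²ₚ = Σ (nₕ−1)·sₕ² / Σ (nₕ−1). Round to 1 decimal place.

1204624.3

Degrees of freedom: 58 + 56 + 106 + 61 = 281.
Σ(nₕ−1)sₕ² = 58·30674.0196 + 56·19215.5044 + 106·2590039.6096 + 61·1001640.6724 = 338499441.0172.
s²ₚ = 338499441.0172 / 281 = 1204624.345... → 1204624.3.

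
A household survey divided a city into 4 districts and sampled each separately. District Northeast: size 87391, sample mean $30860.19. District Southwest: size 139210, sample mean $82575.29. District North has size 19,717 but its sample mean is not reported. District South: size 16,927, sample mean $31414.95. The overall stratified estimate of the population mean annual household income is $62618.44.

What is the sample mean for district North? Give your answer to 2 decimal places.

89264.16

N = 87391 + 139210 + 19717 + 16927 = 263245.
Overall total = μ·N = 62618.44·263245 = 16483991237.8.
Subtract the known strata: 87391·30860.19 + 139210·82575.29 + 16927·31414.95 = 14723969843.84.
Remaining total for district North: 16483991237.8 − 14723969843.84 = 1760021393.96.
Divide by its size: 1760021393.96 / 19717 = 89264.1575... → 89264.16.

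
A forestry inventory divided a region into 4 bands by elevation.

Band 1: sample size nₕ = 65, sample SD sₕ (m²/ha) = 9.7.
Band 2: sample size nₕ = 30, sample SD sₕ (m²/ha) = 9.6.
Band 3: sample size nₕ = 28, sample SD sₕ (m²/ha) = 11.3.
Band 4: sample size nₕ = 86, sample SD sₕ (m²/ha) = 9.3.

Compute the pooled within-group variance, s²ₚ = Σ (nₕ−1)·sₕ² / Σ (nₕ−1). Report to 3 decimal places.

1: (65−1)·9.7² = 64·94.09 = 6021.76
2: (30−1)·9.6² = 29·92.16 = 2672.64
3: (28−1)·11.3² = 27·127.69 = 3447.63
4: (86−1)·9.3² = 85·86.49 = 7351.65
Numerator = 19493.68; denominator = Σ(nₕ−1) = 205.
s²ₚ = 19493.68/205 = 95.09112... → 95.091.

95.091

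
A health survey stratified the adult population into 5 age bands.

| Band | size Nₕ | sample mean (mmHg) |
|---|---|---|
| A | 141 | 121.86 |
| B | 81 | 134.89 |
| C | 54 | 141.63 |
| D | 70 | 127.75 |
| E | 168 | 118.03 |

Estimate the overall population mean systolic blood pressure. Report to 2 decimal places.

x̄_st = (Σ Nₕx̄ₕ) / (Σ Nₕ) = (141·121.86 + 81·134.89 + 54·141.63 + 70·127.75 + 168·118.03) / 514
= 64527.91 / 514 = 125.5407... → 125.54.

125.54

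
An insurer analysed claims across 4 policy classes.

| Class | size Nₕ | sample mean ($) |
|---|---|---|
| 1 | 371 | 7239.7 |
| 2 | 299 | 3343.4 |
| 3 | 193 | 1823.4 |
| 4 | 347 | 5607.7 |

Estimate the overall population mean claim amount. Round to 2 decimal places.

4944.95

N = 1210; weights Wₕ = Nₕ/N = (0.3066, 0.2471, 0.1595, 0.2868).
x̄_st = Σ Wₕ·x̄ₕ = 0.3066·7239.7 + 0.2471·3343.4 + 0.1595·1823.4 + 0.2868·5607.7 ≈ 4944.9532...
→ 4944.95.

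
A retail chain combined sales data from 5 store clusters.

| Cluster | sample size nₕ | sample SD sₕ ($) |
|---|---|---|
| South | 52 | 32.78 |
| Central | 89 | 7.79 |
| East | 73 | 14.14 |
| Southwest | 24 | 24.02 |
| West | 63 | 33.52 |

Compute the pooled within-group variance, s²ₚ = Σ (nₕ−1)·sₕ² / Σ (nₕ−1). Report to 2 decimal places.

South: (52−1)·32.78² = 51·1074.5284 = 54800.9484
Central: (89−1)·7.79² = 88·60.6841 = 5340.2008
East: (73−1)·14.14² = 72·199.9396 = 14395.6512
Southwest: (24−1)·24.02² = 23·576.9604 = 13270.0892
West: (63−1)·33.52² = 62·1123.5904 = 69662.6048
Numerator = 157469.4944; denominator = Σ(nₕ−1) = 296.
s²ₚ = 157469.4944/296 = 531.9915... → 531.99.

531.99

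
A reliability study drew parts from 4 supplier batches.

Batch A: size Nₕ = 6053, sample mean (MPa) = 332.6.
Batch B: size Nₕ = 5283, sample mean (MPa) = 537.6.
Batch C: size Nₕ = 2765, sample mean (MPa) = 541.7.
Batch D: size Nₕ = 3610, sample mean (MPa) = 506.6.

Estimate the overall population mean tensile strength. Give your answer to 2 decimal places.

x̄_st = (Σ Nₕx̄ₕ) / (Σ Nₕ) = (6053·332.6 + 5283·537.6 + 2765·541.7 + 3610·506.6) / 17711
= 8179995.1 / 17711 = 461.8596... → 461.86.

461.86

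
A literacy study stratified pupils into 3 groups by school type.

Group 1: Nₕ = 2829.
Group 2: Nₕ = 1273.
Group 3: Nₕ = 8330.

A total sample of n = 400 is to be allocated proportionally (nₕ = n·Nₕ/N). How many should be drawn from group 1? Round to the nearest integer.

N = 2829 + 1273 + 8330 = 12432.
n_1 = 400·2829/12432 = 91.023... → 91.

91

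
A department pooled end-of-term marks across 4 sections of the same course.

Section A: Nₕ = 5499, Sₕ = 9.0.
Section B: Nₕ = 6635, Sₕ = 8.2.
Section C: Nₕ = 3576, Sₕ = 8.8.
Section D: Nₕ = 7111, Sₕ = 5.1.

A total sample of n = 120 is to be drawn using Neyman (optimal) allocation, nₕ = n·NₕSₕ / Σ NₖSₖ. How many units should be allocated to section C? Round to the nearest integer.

22

Σ NₕSₕ = 5499·9.0 + 6635·8.2 + 3576·8.8 + 7111·5.1 = 171632.9.
Share for C: 31468.8/171632.9 = 0.18335.
n_C = 120 × 0.18335 = 22.002... → 22.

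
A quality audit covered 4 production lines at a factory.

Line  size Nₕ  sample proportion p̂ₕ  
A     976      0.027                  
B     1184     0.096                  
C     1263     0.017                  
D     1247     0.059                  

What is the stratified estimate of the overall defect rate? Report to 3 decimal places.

0.050

Wₕ = Nₕ/N with N = 4670: 0.2090, 0.2535, 0.2704, 0.2670.
p̂_st = 0.2090·0.027 + 0.2535·0.096 + 0.2704·0.017 + 0.2670·0.059 ≈ 0.05033... → 0.050.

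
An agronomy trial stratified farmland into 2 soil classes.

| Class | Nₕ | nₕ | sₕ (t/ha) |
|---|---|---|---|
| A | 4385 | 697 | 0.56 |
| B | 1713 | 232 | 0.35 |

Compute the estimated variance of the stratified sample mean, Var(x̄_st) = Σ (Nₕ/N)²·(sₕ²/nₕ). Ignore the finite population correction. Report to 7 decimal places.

N = 6098; Wₕ = Nₕ/N.
class A: (4385/6098)²·0.56²/697 = 0.0002326525
class B: (1713/6098)²·0.35²/232 = 0.0000416666
Sum = 0.0002743190 → 0.0002743.

0.0002743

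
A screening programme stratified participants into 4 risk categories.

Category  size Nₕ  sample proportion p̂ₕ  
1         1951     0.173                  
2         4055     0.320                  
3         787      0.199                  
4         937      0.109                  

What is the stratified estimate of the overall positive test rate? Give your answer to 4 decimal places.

0.2450

Wₕ = Nₕ/N with N = 7730: 0.2524, 0.5246, 0.1018, 0.1212.
p̂_st = 0.2524·0.173 + 0.5246·0.320 + 0.1018·0.199 + 0.1212·0.109 ≈ 0.245002... → 0.2450.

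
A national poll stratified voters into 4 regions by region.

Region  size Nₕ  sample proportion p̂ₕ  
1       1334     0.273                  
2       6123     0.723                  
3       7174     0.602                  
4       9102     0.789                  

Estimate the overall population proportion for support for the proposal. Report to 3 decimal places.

0.686

Wₕ = Nₕ/N with N = 23733: 0.0562, 0.2580, 0.3023, 0.3835.
p̂_st = 0.0562·0.273 + 0.2580·0.723 + 0.3023·0.602 + 0.3835·0.789 ≈ 0.68644... → 0.686.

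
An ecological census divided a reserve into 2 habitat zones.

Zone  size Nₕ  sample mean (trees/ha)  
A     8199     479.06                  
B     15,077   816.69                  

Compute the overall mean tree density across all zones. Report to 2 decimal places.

N = 8199 + 15077 = 23276.
Overall mean = Σ (Nₕ/N)·x̄ₕ — weight by population share, not a simple average.
Σ Nₕx̄ₕ = 8199·479.06 + 15077·816.69 = 3927812.94 + 12313235.13 = 16241048.07.
Divide by N: 16241048.07 / 23276 = 697.7594... → 697.76.

697.76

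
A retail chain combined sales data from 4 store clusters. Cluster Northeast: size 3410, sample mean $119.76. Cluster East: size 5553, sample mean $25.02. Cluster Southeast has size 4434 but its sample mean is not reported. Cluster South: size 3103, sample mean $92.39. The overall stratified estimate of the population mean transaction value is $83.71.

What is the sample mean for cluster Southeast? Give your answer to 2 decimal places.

Σ Nₕx̄ₕ = N·μ, so 4434·x̄_Southeast = 16500·83.71 − (3410·119.76 + 5553·25.02 + 3103·92.39).
= 1381215 − 834003.83 = 547211.17.
x̄_Southeast = 547211.17 / 4434 = 123.4125... → 123.41.

123.41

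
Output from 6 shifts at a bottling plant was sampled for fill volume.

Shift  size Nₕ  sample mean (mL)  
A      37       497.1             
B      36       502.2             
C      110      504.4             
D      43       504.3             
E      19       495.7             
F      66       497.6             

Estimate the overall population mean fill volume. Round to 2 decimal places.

501.29

N = 37 + 36 + 110 + 43 + 19 + 66 = 311.
The stratified mean weights each stratum mean by its population share Nₕ/N.
Σ Nₕx̄ₕ = 37·497.1 + 36·502.2 + 110·504.4 + 43·504.3 + 19·495.7 + 66·497.6 = 18392.7 + 18079.2 + 55484 + 21684.9 + 9418.3 + 32841.6 = 155900.7.
Divide by N: 155900.7 / 311 = 501.2884... → 501.29.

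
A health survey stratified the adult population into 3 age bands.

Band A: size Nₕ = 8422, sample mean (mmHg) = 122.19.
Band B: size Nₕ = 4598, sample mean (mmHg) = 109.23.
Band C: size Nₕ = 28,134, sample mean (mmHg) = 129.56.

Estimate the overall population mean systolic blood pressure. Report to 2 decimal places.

125.78

N = 41154; weights Wₕ = Nₕ/N = (0.2046, 0.1117, 0.6836).
x̄_st = Σ Wₕ·x̄ₕ = 0.2046·122.19 + 0.1117·109.23 + 0.6836·129.56 ≈ 125.7804...
→ 125.78.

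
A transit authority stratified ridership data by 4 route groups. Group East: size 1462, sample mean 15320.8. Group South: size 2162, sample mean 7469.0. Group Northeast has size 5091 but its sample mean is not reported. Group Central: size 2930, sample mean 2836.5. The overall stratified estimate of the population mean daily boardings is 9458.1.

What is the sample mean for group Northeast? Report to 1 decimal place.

Σ Nₕx̄ₕ = N·μ, so 5091·x̄_Northeast = 11645·9458.1 − (1462·15320.8 + 2162·7469.0 + 2930·2836.5).
= 110139574.5 − 46857932.6 = 63281641.9.
x̄_Northeast = 63281641.9 / 5091 = 12430.101... → 12430.1.

12430.1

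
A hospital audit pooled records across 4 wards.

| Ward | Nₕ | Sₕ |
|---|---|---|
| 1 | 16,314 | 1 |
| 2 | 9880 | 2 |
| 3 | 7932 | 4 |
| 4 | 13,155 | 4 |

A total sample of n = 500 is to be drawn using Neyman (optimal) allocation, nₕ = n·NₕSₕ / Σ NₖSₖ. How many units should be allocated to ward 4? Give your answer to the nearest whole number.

218

1: NₕSₕ = 16314·1 = 16314
2: NₕSₕ = 9880·2 = 19760
3: NₕSₕ = 7932·4 = 31728
4: NₕSₕ = 13155·4 = 52620
Σ NₕSₕ = 120422.
n_4 = 500·52620/120422 = 218.482... → 218.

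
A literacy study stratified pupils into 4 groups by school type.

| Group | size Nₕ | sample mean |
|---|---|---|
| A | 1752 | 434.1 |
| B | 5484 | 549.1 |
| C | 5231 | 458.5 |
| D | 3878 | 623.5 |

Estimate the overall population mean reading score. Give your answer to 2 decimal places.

x̄_st = (Σ Nₕx̄ₕ) / (Σ Nₕ) = (1752·434.1 + 5484·549.1 + 5231·458.5 + 3878·623.5) / 16345
= 8588154.1 / 16345 = 525.4300... → 525.43.

525.43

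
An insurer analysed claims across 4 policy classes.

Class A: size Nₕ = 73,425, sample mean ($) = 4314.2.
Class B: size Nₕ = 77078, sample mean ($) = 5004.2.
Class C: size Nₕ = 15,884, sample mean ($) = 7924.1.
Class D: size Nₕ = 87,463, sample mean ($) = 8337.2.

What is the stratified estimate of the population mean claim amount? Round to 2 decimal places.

N = 73425 + 77078 + 15884 + 87463 = 253850.
The stratified mean weights each stratum mean by its population share Nₕ/N.
Σ Nₕx̄ₕ = 73425·4314.2 + 77078·5004.2 + 15884·7924.1 + 87463·8337.2 = 316770135 + 385713727.6 + 125866404.4 + 729196523.6 = 1557546790.6.
Divide by N: 1557546790.6 / 253850 = 6135.6974... → 6135.70.

6135.70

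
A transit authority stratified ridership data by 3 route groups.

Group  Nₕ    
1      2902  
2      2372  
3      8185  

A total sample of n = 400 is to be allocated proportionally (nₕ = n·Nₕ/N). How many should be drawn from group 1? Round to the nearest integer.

86

Share of group 1 = 2902/13459 = 0.21562.
Allocate 400 × 0.21562 = 86.247... → 86.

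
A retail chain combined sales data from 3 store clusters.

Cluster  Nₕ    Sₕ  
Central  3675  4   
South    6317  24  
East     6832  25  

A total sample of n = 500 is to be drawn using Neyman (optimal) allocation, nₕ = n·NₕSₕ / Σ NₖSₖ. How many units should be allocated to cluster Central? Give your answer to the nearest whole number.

Σ NₕSₕ = 3675·4 + 6317·24 + 6832·25 = 337108.
Share for Central: 14700/337108 = 0.04361.
n_Central = 500 × 0.04361 = 21.803... → 22.

22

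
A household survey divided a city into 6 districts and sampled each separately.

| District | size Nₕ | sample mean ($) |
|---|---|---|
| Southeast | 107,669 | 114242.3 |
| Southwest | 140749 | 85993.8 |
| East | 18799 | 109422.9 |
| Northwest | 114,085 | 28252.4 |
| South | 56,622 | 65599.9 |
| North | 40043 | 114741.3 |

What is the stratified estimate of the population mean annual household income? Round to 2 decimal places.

x̄_st = (Σ Nₕx̄ₕ) / (Σ Nₕ) = (107669·114242.3 + 140749·85993.8 + 18799·109422.9 + 114085·28252.4 + 56622·65599.9 + 40043·114741.3) / 477967
= 37993095119.7 / 477967 = 79488.9503... → 79488.95.

79488.95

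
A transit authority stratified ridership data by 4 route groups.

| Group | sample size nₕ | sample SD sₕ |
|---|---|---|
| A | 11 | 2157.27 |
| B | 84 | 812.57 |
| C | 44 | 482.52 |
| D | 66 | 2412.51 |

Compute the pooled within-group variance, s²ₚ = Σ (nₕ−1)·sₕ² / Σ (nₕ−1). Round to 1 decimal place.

Degrees of freedom: 10 + 83 + 43 + 65 = 201.
Σ(nₕ−1)sₕ² = 10·4653813.8529 + 83·660270.0049 + 43·232825.5504 + 65·5820204.5001 = 489665340.1094.
s²ₚ = 489665340.1094 / 201 = 2436145.971... → 2436146.0.

2436146.0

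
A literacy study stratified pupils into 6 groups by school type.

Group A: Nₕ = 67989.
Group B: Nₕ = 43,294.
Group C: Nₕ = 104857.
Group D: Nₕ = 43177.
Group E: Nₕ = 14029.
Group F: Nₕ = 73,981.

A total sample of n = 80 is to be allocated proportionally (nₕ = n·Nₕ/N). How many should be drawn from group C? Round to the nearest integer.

N = 67989 + 43294 + 104857 + 43177 + 14029 + 73981 = 347327.
n_C = 80·104857/347327 = 24.152... → 24.

24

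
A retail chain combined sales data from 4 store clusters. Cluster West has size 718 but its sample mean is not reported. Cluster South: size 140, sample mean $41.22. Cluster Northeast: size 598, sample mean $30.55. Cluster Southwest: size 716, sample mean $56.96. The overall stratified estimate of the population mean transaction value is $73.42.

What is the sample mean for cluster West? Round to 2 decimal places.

Σ Nₕx̄ₕ = N·μ, so 718·x̄_West = 2172·73.42 − (140·41.22 + 598·30.55 + 716·56.96).
= 159468.24 − 64823.06 = 94645.18.
x̄_West = 94645.18 / 718 = 131.8178... → 131.82.

131.82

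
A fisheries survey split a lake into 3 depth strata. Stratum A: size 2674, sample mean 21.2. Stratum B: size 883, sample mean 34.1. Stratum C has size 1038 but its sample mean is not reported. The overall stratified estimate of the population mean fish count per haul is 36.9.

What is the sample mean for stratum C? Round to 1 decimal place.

79.7

Σ Nₕx̄ₕ = N·μ, so 1038·x̄_C = 4595·36.9 − (2674·21.2 + 883·34.1).
= 169555.5 − 86799.1 = 82756.4.
x̄_C = 82756.4 / 1038 = 79.727... → 79.7.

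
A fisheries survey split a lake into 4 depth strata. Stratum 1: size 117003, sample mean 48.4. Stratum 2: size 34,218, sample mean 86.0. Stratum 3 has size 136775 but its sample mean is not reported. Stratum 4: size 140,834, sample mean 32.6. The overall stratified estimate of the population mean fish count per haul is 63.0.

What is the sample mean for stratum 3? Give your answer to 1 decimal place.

101.0

N = 117003 + 34218 + 136775 + 140834 = 428830.
Overall total = μ·N = 63.0·428830 = 27016290.
Subtract the known strata: 117003·48.4 + 34218·86.0 + 140834·32.6 = 13196881.6.
Remaining total for stratum 3: 27016290 − 13196881.6 = 13819408.4.
Divide by its size: 13819408.4 / 136775 = 101.038... → 101.0.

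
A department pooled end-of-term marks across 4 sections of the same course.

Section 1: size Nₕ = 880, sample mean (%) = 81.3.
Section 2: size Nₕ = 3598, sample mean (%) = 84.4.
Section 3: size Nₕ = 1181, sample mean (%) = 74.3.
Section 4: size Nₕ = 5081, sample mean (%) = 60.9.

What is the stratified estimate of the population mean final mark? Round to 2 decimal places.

N = 880 + 3598 + 1181 + 5081 = 10740.
Weight each subgroup mean by Nₕ/N and sum.
Σ Nₕx̄ₕ = 880·81.3 + 3598·84.4 + 1181·74.3 + 5081·60.9 = 71544 + 303671.2 + 87748.3 + 309432.9 = 772396.4.
Divide by N: 772396.4 / 10740 = 71.9177... → 71.92.

71.92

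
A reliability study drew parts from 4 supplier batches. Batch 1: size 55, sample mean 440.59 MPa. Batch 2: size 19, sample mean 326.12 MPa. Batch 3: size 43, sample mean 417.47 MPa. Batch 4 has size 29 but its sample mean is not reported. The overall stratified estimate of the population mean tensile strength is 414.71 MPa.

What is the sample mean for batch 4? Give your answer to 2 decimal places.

N = 55 + 19 + 43 + 29 = 146.
Overall total = μ·N = 414.71·146 = 60547.66.
Subtract the known strata: 55·440.59 + 19·326.12 + 43·417.47 = 48379.94.
Remaining total for batch 4: 60547.66 − 48379.94 = 12167.72.
Divide by its size: 12167.72 / 29 = 419.5766... → 419.58.

419.58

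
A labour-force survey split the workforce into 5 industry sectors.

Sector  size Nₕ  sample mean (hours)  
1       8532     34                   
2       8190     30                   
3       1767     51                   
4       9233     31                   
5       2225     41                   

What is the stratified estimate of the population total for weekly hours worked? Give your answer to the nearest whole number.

1003353

Population total = Σ Nₕ·x̄ₕ (each stratum's size times its mean).
8532·34 + 8190·30 + 1767·51 + 9233·31 + 2225·41 = 290088 + 245700 + 90117 + 286223 + 91225 = 1003353.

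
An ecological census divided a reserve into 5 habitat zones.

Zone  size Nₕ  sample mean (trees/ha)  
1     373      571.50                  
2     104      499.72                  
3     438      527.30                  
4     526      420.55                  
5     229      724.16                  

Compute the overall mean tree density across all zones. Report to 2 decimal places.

528.83

x̄_st = (Σ Nₕx̄ₕ) / (Σ Nₕ) = (373·571.50 + 104·499.72 + 438·527.30 + 526·420.55 + 229·724.16) / 1670
= 883139.72 / 1670 = 528.8262... → 528.83.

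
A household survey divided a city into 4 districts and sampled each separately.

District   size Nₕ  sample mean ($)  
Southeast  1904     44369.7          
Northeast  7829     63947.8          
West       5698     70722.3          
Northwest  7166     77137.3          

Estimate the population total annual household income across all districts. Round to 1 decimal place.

1540868792.2

Estimate total by summing Nₕ·x̄ₕ over strata.
1904·44369.7 + 7829·63947.8 + 5698·70722.3 + 7166·77137.3 = 84479908.8 + 500647326.2 + 402975665.4 + 552765891.8 = 1540868792.2.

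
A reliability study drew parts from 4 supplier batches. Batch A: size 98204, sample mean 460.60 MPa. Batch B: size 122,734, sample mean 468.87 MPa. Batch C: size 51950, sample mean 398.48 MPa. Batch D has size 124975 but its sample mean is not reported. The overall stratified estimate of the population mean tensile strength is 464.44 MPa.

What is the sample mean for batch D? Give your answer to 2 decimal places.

490.53

N = 98204 + 122734 + 51950 + 124975 = 397863.
Overall total = μ·N = 464.44·397863 = 184783491.72.
Subtract the known strata: 98204·460.60 + 122734·468.87 + 51950·398.48 = 123480088.98.
Remaining total for batch D: 184783491.72 − 123480088.98 = 61303402.74.
Divide by its size: 61303402.74 / 124975 = 490.5253... → 490.53.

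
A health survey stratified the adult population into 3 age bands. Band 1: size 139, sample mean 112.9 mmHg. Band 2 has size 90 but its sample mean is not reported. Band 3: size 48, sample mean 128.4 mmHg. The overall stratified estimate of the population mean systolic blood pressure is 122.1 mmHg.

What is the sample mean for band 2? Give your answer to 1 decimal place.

Σ Nₕx̄ₕ = N·μ, so 90·x̄_2 = 277·122.1 − (139·112.9 + 48·128.4).
= 33821.7 − 21856.3 = 11965.4.
x̄_2 = 11965.4 / 90 = 132.949... → 132.9.

132.9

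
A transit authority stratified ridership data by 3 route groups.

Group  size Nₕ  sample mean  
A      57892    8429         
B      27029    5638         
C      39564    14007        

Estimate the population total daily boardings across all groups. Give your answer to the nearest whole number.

1194534118

Population total = Σ Nₕ·x̄ₕ (each stratum's size times its mean).
57892·8429 + 27029·5638 + 39564·14007 = 487971668 + 152389502 + 554172948 = 1194534118.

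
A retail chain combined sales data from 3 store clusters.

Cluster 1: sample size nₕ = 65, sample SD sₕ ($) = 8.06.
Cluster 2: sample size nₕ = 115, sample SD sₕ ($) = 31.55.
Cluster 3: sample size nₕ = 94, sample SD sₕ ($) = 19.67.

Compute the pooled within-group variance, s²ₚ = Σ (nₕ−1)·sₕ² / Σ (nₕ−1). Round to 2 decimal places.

566.85

Degrees of freedom: 64 + 114 + 93 = 271.
Σ(nₕ−1)sₕ² = 64·64.9636 + 114·995.4025 + 93·386.9089 = 153616.0831.
s²ₚ = 153616.0831 / 271 = 566.8490... → 566.85.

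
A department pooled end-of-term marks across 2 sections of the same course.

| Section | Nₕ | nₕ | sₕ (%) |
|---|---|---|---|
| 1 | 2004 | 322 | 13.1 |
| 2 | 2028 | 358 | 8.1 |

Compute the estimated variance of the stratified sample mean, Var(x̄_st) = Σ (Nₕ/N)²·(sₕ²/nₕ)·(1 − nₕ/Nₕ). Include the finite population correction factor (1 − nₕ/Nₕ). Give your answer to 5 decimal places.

N = 4032. Term for each stratum: Wₕ²sₕ²/nₕ·(1−nₕ/Nₕ).
Var(x̄_st) = 0.11050181 + 0.03817951 = 0.14868132 → 0.14868.

0.14868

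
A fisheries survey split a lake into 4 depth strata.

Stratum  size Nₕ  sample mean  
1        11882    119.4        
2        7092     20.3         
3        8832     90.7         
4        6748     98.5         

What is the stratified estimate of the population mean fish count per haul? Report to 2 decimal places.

x̄_st = (Σ Nₕx̄ₕ) / (Σ Nₕ) = (11882·119.4 + 7092·20.3 + 8832·90.7 + 6748·98.5) / 34554
= 3028418.8 / 34554 = 87.6431... → 87.64.

87.64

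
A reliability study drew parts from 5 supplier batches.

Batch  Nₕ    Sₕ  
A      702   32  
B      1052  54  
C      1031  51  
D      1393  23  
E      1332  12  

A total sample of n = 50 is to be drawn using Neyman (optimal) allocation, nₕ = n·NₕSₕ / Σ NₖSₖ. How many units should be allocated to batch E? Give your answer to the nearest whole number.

A: NₕSₕ = 702·32 = 22464
B: NₕSₕ = 1052·54 = 56808
C: NₕSₕ = 1031·51 = 52581
D: NₕSₕ = 1393·23 = 32039
E: NₕSₕ = 1332·12 = 15984
Σ NₕSₕ = 179876.
n_E = 50·15984/179876 = 4.443... → 4.

4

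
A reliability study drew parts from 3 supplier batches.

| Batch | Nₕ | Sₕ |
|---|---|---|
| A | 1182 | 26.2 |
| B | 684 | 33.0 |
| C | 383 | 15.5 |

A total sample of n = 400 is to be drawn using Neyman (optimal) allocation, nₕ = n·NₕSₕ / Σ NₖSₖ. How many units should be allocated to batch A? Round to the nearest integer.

208

A: NₕSₕ = 1182·26.2 = 30968.4
B: NₕSₕ = 684·33.0 = 22572
C: NₕSₕ = 383·15.5 = 5936.5
Σ NₕSₕ = 59476.9.
n_A = 400·30968.4/59476.9 = 208.272... → 208.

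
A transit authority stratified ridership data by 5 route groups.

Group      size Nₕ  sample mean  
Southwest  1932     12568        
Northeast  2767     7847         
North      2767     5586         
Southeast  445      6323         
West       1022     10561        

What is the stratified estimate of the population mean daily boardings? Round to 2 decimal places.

x̄_st = (Σ Nₕx̄ₕ) / (Σ Nₕ) = (1932·12568 + 2767·7847 + 2767·5586 + 445·6323 + 1022·10561) / 8933
= 75057564 / 8933 = 8402.2796... → 8402.28.

8402.28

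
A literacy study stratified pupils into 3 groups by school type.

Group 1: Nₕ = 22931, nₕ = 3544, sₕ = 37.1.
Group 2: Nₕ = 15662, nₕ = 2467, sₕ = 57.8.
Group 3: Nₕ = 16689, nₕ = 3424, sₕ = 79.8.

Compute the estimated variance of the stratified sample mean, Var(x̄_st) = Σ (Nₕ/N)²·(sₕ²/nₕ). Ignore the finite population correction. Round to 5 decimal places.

N = 55282; Wₕ = Nₕ/N.
group 1: (22931/55282)²·37.1²/3544 = 0.06682402
group 2: (15662/55282)²·57.8²/2467 = 0.10869598
group 3: (16689/55282)²·79.8²/3424 = 0.16949823
Sum = 0.34501823 → 0.34502.

0.34502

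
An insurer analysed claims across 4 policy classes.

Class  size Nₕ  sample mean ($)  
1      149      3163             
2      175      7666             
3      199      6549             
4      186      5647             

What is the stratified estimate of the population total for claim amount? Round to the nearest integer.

4166430

1: 149·3163 = 471287
2: 175·7666 = 1341550
3: 199·6549 = 1303251
4: 186·5647 = 1050342
τ̂ = Σ Nₕx̄ₕ = 4166430.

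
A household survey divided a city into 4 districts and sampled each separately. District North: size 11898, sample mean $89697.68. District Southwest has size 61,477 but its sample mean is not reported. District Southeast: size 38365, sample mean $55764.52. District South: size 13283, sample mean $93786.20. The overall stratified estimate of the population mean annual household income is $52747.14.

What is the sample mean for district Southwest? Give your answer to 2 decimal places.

N = 11898 + 61477 + 38365 + 13283 = 125023.
Overall total = μ·N = 52747.14·125023 = 6594605684.22.
Subtract the known strata: 11898·89697.68 + 38365·55764.52 + 13283·93786.20 = 4452390901.04.
Remaining total for district Southwest: 6594605684.22 − 4452390901.04 = 2142214783.18.
Divide by its size: 2142214783.18 / 61477 = 34845.7925... → 34845.79.

34845.79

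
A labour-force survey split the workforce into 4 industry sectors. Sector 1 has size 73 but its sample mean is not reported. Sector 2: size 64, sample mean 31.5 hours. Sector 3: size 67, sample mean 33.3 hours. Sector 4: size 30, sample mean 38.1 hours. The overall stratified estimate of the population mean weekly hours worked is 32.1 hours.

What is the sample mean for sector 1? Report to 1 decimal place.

Σ Nₕx̄ₕ = N·μ, so 73·x̄_1 = 234·32.1 − (64·31.5 + 67·33.3 + 30·38.1).
= 7511.4 − 5390.1 = 2121.3.
x̄_1 = 2121.3 / 73 = 29.059... → 29.1.

29.1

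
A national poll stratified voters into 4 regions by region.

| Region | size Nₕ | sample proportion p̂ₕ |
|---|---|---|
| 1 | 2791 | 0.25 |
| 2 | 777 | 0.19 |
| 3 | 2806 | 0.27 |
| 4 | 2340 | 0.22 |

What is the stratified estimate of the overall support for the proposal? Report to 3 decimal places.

0.243

Wₕ = Nₕ/N with N = 8714: 0.3203, 0.0892, 0.3220, 0.2685.
p̂_st = 0.3203·0.25 + 0.0892·0.19 + 0.3220·0.27 + 0.2685·0.22 ≈ 0.24303... → 0.243.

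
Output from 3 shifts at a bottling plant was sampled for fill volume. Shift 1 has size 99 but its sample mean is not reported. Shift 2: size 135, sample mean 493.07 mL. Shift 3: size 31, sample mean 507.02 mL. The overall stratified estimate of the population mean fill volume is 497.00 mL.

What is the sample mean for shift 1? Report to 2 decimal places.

499.22

Σ Nₕx̄ₕ = N·μ, so 99·x̄_1 = 265·497.00 − (135·493.07 + 31·507.02).
= 131705 − 82282.07 = 49422.93.
x̄_1 = 49422.93 / 99 = 499.2215... → 499.22.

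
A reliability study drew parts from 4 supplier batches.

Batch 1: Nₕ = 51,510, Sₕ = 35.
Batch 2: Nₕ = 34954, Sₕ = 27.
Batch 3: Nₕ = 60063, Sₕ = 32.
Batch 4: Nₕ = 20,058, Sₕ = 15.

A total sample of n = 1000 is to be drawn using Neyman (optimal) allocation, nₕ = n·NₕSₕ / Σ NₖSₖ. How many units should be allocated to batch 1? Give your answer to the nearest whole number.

1: NₕSₕ = 51510·35 = 1802850
2: NₕSₕ = 34954·27 = 943758
3: NₕSₕ = 60063·32 = 1922016
4: NₕSₕ = 20058·15 = 300870
Σ NₕSₕ = 4969494.
n_1 = 1000·1802850/4969494 = 362.783... → 363.

363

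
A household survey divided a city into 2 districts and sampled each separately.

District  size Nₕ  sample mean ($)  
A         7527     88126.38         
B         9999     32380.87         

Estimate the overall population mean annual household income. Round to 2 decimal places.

N = 7527 + 9999 = 17526.
Weight each subgroup mean by Nₕ/N and sum.
Σ Nₕx̄ₕ = 7527·88126.38 + 9999·32380.87 = 663327262.26 + 323776319.13 = 987103581.39.
Divide by N: 987103581.39 / 17526 = 56322.2402... → 56322.24.

56322.24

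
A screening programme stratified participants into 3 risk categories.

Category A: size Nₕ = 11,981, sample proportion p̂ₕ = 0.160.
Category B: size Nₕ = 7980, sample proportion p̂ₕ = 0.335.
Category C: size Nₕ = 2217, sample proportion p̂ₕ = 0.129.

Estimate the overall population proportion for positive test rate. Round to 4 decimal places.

0.2199

Wₕ = Nₕ/N with N = 22178: 0.5402, 0.3598, 0.1000.
p̂_st = 0.5402·0.160 + 0.3598·0.335 + 0.1000·0.129 ≈ 0.219869... → 0.2199.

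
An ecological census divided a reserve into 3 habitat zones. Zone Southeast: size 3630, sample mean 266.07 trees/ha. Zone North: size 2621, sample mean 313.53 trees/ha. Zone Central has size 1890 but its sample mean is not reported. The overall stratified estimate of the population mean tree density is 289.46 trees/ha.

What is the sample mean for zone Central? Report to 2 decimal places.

301.00

N = 3630 + 2621 + 1890 = 8141.
Overall total = μ·N = 289.46·8141 = 2356493.86.
Subtract the known strata: 3630·266.07 + 2621·313.53 = 1787596.23.
Remaining total for zone Central: 2356493.86 − 1787596.23 = 568897.63.
Divide by its size: 568897.63 / 1890 = 301.0040... → 301.00.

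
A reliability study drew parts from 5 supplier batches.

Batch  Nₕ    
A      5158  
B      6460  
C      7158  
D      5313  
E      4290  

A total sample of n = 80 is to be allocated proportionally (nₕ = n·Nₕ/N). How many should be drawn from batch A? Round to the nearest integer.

15

Share of batch A = 5158/28379 = 0.18175.
Allocate 80 × 0.18175 = 14.540... → 15.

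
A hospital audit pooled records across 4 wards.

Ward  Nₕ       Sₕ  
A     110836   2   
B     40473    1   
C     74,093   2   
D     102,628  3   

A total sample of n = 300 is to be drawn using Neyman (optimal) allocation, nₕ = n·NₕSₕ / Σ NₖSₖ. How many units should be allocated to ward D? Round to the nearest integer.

Σ NₕSₕ = 110836·2 + 40473·1 + 74093·2 + 102628·3 = 718215.
Share for D: 307884/718215 = 0.42868.
n_D = 300 × 0.42868 = 128.604... → 129.

129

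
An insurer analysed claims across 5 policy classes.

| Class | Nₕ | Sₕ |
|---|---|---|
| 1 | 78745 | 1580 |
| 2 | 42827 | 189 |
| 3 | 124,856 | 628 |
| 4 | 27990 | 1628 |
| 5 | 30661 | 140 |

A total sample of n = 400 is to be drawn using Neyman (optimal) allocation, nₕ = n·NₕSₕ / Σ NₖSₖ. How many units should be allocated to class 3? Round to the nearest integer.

Σ NₕSₕ = 78745·1580 + 42827·189 + 124856·628 + 27990·1628 + 30661·140 = 260781231.
Share for 3: 78409568/260781231 = 0.30067.
n_3 = 400 × 0.30067 = 120.269... → 120.

120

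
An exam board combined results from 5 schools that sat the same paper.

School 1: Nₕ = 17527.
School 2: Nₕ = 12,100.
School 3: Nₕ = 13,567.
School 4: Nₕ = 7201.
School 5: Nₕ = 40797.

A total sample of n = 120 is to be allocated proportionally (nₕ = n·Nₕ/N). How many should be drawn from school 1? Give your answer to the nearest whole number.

Share of school 1 = 17527/91192 = 0.19220.
Allocate 120 × 0.19220 = 23.064... → 23.

23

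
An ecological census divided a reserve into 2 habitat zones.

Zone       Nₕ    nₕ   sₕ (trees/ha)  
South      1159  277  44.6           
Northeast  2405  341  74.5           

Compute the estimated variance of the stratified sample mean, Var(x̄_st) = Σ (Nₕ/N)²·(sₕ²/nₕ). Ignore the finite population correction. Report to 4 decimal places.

8.1710

N = 3564. Term for each stratum: Wₕ²sₕ²/nₕ.
Var(x̄_st) = 0.7594189 + 7.4116165 = 8.1710354 → 8.1710.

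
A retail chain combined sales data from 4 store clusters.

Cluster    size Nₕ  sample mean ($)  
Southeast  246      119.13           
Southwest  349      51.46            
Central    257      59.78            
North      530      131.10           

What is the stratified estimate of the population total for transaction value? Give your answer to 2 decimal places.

Population total = Σ Nₕ·x̄ₕ (each stratum's size times its mean).
246·119.13 + 349·51.46 + 257·59.78 + 530·131.10 = 29305.98 + 17959.54 + 15363.46 + 69483 = 132111.98.

132111.98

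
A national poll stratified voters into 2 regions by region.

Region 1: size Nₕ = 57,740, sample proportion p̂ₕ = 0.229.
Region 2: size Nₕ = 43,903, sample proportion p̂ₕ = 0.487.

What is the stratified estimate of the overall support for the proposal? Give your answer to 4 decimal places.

0.3404

Wₕ = Nₕ/N with N = 101643: 0.5681, 0.4319.
p̂_st = 0.5681·0.229 + 0.4319·0.487 ≈ 0.340439... → 0.3404.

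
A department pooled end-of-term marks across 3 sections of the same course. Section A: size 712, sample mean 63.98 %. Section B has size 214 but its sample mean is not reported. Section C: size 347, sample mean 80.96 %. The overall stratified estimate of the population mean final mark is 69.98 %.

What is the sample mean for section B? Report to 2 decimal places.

72.14

Σ Nₕx̄ₕ = N·μ, so 214·x̄_B = 1273·69.98 − (712·63.98 + 347·80.96).
= 89084.54 − 73646.88 = 15437.66.
x̄_B = 15437.66 / 214 = 72.1386... → 72.14.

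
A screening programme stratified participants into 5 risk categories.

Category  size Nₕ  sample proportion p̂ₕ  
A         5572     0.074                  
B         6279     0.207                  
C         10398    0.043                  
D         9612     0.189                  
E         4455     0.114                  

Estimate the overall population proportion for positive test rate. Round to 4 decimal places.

N = 5572 + 6279 + 10398 + 9612 + 4455 = 36316.
Overall proportion = Σ (Nₕ/N)·p̂ₕ.
Σ Nₕp̂ₕ = 412.328 + 1299.753 + 447.114 + 1816.668 + 507.87 = 4483.733.
4483.733 / 36316 = 0.123464... → 0.1235.

0.1235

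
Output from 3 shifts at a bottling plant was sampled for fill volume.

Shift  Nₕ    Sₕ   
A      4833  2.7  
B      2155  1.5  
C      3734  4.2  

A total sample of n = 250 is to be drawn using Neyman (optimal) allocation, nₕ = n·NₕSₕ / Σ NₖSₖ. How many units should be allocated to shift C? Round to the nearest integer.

123

Σ NₕSₕ = 4833·2.7 + 2155·1.5 + 3734·4.2 = 31964.4.
Share for C: 15682.8/31964.4 = 0.49063.
n_C = 250 × 0.49063 = 122.658... → 123.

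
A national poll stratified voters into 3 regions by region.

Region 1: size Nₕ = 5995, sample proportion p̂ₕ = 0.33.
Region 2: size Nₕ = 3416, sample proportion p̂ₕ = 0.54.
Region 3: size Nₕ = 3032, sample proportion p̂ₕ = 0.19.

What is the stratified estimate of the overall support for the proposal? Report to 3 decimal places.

0.354

Wₕ = Nₕ/N with N = 12443: 0.4818, 0.2745, 0.2437.
p̂_st = 0.4818·0.33 + 0.2745·0.54 + 0.2437·0.19 ≈ 0.35354... → 0.354.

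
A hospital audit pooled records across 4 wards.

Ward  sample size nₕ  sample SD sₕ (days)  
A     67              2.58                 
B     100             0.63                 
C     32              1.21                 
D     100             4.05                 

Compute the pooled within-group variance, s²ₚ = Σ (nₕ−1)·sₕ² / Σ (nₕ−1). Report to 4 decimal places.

A: (67−1)·2.58² = 66·6.6564 = 439.3224
B: (100−1)·0.63² = 99·0.3969 = 39.2931
C: (32−1)·1.21² = 31·1.4641 = 45.3871
D: (100−1)·4.05² = 99·16.4025 = 1623.8475
Numerator = 2147.8501; denominator = Σ(nₕ−1) = 295.
s²ₚ = 2147.8501/295 = 7.280848... → 7.2808.

7.2808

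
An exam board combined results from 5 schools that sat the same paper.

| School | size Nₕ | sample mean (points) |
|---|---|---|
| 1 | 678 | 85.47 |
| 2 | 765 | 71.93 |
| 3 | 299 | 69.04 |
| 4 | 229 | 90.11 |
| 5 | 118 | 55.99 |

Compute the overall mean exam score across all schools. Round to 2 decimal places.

77.00

x̄_st = (Σ Nₕx̄ₕ) / (Σ Nₕ) = (678·85.47 + 765·71.93 + 299·69.04 + 229·90.11 + 118·55.99) / 2089
= 160860.08 / 2089 = 77.0034... → 77.00.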